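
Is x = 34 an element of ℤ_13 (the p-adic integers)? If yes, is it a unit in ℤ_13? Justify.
x ∈ ℤ_13^× (unit); v_13(x) = 0

ℤ_13 = {x ∈ ℚ_13 : v_13(x) ≥ 0} and ℤ_13^× = {x ∈ ℤ_13 : v_13(x) = 0}. Here v_13(34) = v_13(num) − v_13(den) = 0; compare against these criteria.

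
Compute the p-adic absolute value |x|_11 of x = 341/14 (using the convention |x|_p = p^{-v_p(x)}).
|341/14|_11 = 1/11

Step 1 — compute v_11(x) by factoring powers of 11 out of the numerator and denominator: v_11(341/14) = 1. Step 2 — apply |x|_p = p^{-v_p(x)} = 11^{-1} = 1/11.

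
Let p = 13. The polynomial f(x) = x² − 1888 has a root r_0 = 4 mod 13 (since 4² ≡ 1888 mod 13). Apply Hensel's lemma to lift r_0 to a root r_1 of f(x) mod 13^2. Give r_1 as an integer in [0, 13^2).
r_1 = 69 (mod 169)

Hensel's recurrence: r_{i+1} = r_i − f(r_i)·(f′(r_i))^{-1} mod 13^{i+2}, with f′(x) = 2x. Iterate:
  r_0 = 4 (mod 13)
  r_1 = 69 (mod 169)
Final: r_1 = 69, and one checks f(r_1) ≡ 0 mod 13^2.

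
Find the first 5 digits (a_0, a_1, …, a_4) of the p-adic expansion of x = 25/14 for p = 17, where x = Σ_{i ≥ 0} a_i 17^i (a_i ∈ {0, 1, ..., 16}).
(a_0, …, a_4) = (3, 6, 13, 15, 10)

v_17(25/14) = 0 (numerator and denominator both coprime to 17), so x ∈ ℤ_17^×. Compute digits iteratively via a_i = x_i mod 17, x_{i+1} = (x_i − a_i)/17, with x_0 = x:
  x_0 = 25/14;  a_0 = 3;  x_1 = (x_0 − 3)/17 = -1/14
  x_1 = -1/14;  a_1 = 6;  x_2 = (x_1 − 6)/17 = -5/14
  x_2 = -5/14;  a_2 = 13;  x_3 = (x_2 − 13)/17 = -11/14
  x_3 = -11/14;  a_3 = 15;  x_4 = (x_3 − 15)/17 = -13/14
  x_4 = -13/14;  a_4 = 10;  x_5 = (x_4 − 10)/17 = -9/14
Digits: (3, 6, 13, 15, 10).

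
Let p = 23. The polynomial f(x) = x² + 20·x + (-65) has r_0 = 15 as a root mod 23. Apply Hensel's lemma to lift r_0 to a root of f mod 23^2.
r_1 = 429 (mod 529)

Hensel: r_{i+1} = r_i − f(r_i)·(f′(r_i))^{-1} mod 23^{i+2}, f′(x) = 2x + 20. Iterate:
  r_0 = 15 (mod 23)
  r_1 = 429 (mod 529)
Final: r = 429 satisfies f(r) ≡ 0 mod 23^2.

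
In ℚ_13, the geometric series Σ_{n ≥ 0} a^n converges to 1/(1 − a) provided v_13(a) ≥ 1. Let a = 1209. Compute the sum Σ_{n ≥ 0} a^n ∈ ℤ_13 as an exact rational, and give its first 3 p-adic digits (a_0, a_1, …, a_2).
Σ a^n = 1/(1 − a) = -1/1208;  first 3 digits = (1, 2, 11)

v_13(a) = 1 ≥ 1, so the series converges in ℤ_13 to 1/(1 − a) = 1/(1 − 1209) = -1/1208. Expand this rational in ℤ_13: compute digits iteratively via d_i = x_i mod 13, x_{i+1} = (x_i − d_i)/13. The first 3 digits are (1, 2, 11).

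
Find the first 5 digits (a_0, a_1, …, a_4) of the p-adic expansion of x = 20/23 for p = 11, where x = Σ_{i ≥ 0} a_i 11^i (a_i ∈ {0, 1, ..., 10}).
(a_0, …, a_4) = (9, 5, 10, 0, 9)

v_11(20/23) = 0 (numerator and denominator both coprime to 11), so x ∈ ℤ_11^×. Compute digits iteratively via a_i = x_i mod 11, x_{i+1} = (x_i − a_i)/11, with x_0 = x:
  x_0 = 20/23;  a_0 = 9;  x_1 = (x_0 − 9)/11 = -17/23
  x_1 = -17/23;  a_1 = 5;  x_2 = (x_1 − 5)/11 = -12/23
  x_2 = -12/23;  a_2 = 10;  x_3 = (x_2 − 10)/11 = -22/23
  x_3 = -22/23;  a_3 = 0;  x_4 = (x_3 − 0)/11 = -2/23
  x_4 = -2/23;  a_4 = 9;  x_5 = (x_4 − 9)/11 = -19/23
Digits: (9, 5, 10, 0, 9).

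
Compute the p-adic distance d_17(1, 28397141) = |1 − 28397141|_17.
d_17(1, 28397141) = 1/1419857

Step 1 — x − y = 1 − 28397141 = -28397140. Step 2 — v_17(-28397140) = 5 (factor: -28397140 = −(17^5 · 20); the sign does not affect v_p). Step 3 — |x − y|_17 = 17^{-5} = 1/1419857.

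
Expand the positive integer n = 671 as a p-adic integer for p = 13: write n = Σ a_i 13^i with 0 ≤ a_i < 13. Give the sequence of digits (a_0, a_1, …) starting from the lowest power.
(a_0, a_1, …) = (8, 12, 3)

Repeated division by 13 gives the digits low-to-high: 671 = 8 + 12·13^1 + 3·13^2. Digit sequence: (8, 12, 3).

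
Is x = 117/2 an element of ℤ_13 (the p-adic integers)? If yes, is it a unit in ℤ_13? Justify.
x ∈ ℤ_13 but not a unit; v_13(x) = 1 > 0

ℤ_13 = {x ∈ ℚ_13 : v_13(x) ≥ 0} and ℤ_13^× = {x ∈ ℤ_13 : v_13(x) = 0}. Here v_13(117/2) = v_13(num) − v_13(den) = 1; compare against these criteria.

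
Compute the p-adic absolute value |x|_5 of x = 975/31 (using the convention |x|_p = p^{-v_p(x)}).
|975/31|_5 = 1/25

Step 1 — compute v_5(x) by factoring powers of 5 out of the numerator and denominator: v_5(975/31) = 2. Step 2 — apply |x|_p = p^{-v_p(x)} = 5^{-2} = 1/25.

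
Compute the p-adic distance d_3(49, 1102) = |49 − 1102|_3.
d_3(49, 1102) = 1/81

Step 1 — x − y = 49 − 1102 = -1053. Step 2 — v_3(-1053) = 4 (factor: -1053 = −(3^4 · 13); the sign does not affect v_p). Step 3 — |x − y|_3 = 3^{-4} = 1/81.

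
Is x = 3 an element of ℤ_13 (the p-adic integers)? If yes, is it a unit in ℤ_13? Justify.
x ∈ ℤ_13^× (unit); v_13(x) = 0

ℤ_13 = {x ∈ ℚ_13 : v_13(x) ≥ 0} and ℤ_13^× = {x ∈ ℤ_13 : v_13(x) = 0}. Here v_13(3) = v_13(num) − v_13(den) = 0; compare against these criteria.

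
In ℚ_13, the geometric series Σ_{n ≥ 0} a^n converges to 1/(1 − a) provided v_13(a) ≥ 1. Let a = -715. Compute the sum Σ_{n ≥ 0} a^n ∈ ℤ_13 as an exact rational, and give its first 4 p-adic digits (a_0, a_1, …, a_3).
Σ a^n = 1/(1 − a) = 1/716;  first 4 digits = (1, 10, 4, 10)

v_13(a) = 1 ≥ 1, so the series converges in ℤ_13 to 1/(1 − a) = 1/(1 − (-715)) = 1/716. Expand this rational in ℤ_13: compute digits iteratively via d_i = x_i mod 13, x_{i+1} = (x_i − d_i)/13. The first 4 digits are (1, 10, 4, 10).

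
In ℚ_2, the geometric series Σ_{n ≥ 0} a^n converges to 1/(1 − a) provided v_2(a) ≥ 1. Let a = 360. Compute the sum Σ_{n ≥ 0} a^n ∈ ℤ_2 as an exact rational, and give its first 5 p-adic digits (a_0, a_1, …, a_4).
Σ a^n = 1/(1 − a) = -1/359;  first 5 digits = (1, 0, 0, 1, 0)

v_2(a) = 3 ≥ 1, so the series converges in ℤ_2 to 1/(1 − a) = 1/(1 − 360) = -1/359. Expand this rational in ℤ_2: compute digits iteratively via d_i = x_i mod 2, x_{i+1} = (x_i − d_i)/2. The first 5 digits are (1, 0, 0, 1, 0).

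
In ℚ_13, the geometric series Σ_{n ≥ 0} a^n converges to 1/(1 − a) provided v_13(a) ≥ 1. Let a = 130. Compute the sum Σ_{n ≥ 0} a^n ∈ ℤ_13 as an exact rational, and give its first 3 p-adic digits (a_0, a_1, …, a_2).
Σ a^n = 1/(1 − a) = -1/129;  first 3 digits = (1, 10, 9)

v_13(a) = 1 ≥ 1, so the series converges in ℤ_13 to 1/(1 − a) = 1/(1 − 130) = -1/129. Expand this rational in ℤ_13: compute digits iteratively via d_i = x_i mod 13, x_{i+1} = (x_i − d_i)/13. The first 3 digits are (1, 10, 9).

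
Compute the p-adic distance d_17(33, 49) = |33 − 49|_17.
d_17(33, 49) = 1

Step 1 — x − y = 33 − 49 = -16. Step 2 — v_17(-16) = 0 (factor: -16 = −(17^0 · 16); the sign does not affect v_p). Step 3 — |x − y|_17 = 17^{0} = 1.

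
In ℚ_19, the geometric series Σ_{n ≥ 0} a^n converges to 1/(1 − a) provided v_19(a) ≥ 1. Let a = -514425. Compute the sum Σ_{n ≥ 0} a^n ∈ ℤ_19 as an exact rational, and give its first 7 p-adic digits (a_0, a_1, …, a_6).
Σ a^n = 1/(1 − a) = 1/514426;  first 7 digits = (1, 0, 0, 1, 15, 18, 0)

v_19(a) = 3 ≥ 1, so the series converges in ℤ_19 to 1/(1 − a) = 1/(1 − (-514425)) = 1/514426. Expand this rational in ℤ_19: compute digits iteratively via d_i = x_i mod 19, x_{i+1} = (x_i − d_i)/19. The first 7 digits are (1, 0, 0, 1, 15, 18, 0).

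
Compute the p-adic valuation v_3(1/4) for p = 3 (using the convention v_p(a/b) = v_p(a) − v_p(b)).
v_3(1/4) = 0

Factor powers of 3 from the numerator and denominator of the reduced fraction: 1 = 3^0 · 1 and 4 = 3^0 · 4. Apply v_p(a/b) = v_p(a) − v_p(b): v_3(1/4) = 0 − 0 = 0.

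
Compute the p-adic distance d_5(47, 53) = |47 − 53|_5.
d_5(47, 53) = 1

Step 1 — x − y = 47 − 53 = -6. Step 2 — v_5(-6) = 0 (factor: -6 = −(5^0 · 6); the sign does not affect v_p). Step 3 — |x − y|_5 = 5^{0} = 1.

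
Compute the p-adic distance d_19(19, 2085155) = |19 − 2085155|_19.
d_19(19, 2085155) = 1/130321

Step 1 — x − y = 19 − 2085155 = -2085136. Step 2 — v_19(-2085136) = 4 (factor: -2085136 = −(19^4 · 16); the sign does not affect v_p). Step 3 — |x − y|_19 = 19^{-4} = 1/130321.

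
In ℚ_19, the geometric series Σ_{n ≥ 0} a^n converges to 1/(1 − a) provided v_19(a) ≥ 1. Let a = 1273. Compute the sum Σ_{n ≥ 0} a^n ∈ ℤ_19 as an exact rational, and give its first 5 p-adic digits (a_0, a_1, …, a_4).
Σ a^n = 1/(1 − a) = -1/1272;  first 5 digits = (1, 10, 8, 1, 2)

v_19(a) = 1 ≥ 1, so the series converges in ℤ_19 to 1/(1 − a) = 1/(1 − 1273) = -1/1272. Expand this rational in ℤ_19: compute digits iteratively via d_i = x_i mod 19, x_{i+1} = (x_i − d_i)/19. The first 5 digits are (1, 10, 8, 1, 2).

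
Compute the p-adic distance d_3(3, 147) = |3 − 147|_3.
d_3(3, 147) = 1/9

Step 1 — x − y = 3 − 147 = -144. Step 2 — v_3(-144) = 2 (factor: -144 = −(3^2 · 16); the sign does not affect v_p). Step 3 — |x − y|_3 = 3^{-2} = 1/9.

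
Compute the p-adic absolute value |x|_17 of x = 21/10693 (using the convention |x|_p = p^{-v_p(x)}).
|21/10693|_17 = 289

Step 1 — compute v_17(x) by factoring powers of 17 out of the numerator and denominator: v_17(21/10693) = -2. Step 2 — apply |x|_p = p^{-v_p(x)} = 17^{2} = 289.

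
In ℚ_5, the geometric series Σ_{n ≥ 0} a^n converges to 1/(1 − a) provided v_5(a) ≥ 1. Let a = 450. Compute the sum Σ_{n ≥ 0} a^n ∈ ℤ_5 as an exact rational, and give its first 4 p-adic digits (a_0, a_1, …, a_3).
Σ a^n = 1/(1 − a) = -1/449;  first 4 digits = (1, 0, 3, 3)

v_5(a) = 2 ≥ 1, so the series converges in ℤ_5 to 1/(1 − a) = 1/(1 − 450) = -1/449. Expand this rational in ℤ_5: compute digits iteratively via d_i = x_i mod 5, x_{i+1} = (x_i − d_i)/5. The first 4 digits are (1, 0, 3, 3).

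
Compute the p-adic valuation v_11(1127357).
v_11(1127357) = 5

v_11(n) is the largest exponent k such that 11^k divides n. Factor out: 1127357 = 11^5 · 7. (Sign doesn't affect v_p.) So v_11(1127357) = 5.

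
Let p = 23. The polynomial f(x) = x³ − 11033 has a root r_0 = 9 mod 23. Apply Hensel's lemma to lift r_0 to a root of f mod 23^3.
r_2 = 2999 (mod 12167)

Hensel: r_{i+1} = r_i − f(r_i)/f′(r_i) mod 23^{i+2}, where f′(x) = 3x². Iterate:
  r_0 = 9 (mod 23)
  r_1 = 354 (mod 529)
  r_2 = 2999 (mod 12167)
Final: r = 2999 with f(r) ≡ 0 mod 23^3.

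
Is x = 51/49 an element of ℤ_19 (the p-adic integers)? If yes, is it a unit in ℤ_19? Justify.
x ∈ ℤ_19^× (unit); v_19(x) = 0

ℤ_19 = {x ∈ ℚ_19 : v_19(x) ≥ 0} and ℤ_19^× = {x ∈ ℤ_19 : v_19(x) = 0}. Here v_19(51/49) = v_19(num) − v_19(den) = 0; compare against these criteria.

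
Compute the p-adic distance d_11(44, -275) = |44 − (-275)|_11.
d_11(44, -275) = 1/11

Step 1 — x − y = 44 − (-275) = 319. Step 2 — v_11(319) = 1 (factor: 319 = (11^1 · 29); the sign does not affect v_p). Step 3 — |x − y|_11 = 11^{-1} = 1/11.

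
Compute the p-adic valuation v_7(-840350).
v_7(-840350) = 5

v_7(n) is the largest exponent k such that 7^k divides n. Factor out: -840350 = -7^5 · 50. (Sign doesn't affect v_p.) So v_7(-840350) = 5.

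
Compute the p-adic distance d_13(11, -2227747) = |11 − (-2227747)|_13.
d_13(11, -2227747) = 1/371293

Step 1 — x − y = 11 − (-2227747) = 2227758. Step 2 — v_13(2227758) = 5 (factor: 2227758 = (13^5 · 6); the sign does not affect v_p). Step 3 — |x − y|_13 = 13^{-5} = 1/371293.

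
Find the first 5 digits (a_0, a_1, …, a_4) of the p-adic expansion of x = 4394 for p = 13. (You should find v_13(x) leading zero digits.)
(a_0, …, a_4) = (0, 0, 0, 2, 0)

v_13(4394) = 3, so a_0 = ... = a_2 = 0. Factor out: x = 13^3 · u with u = 2 a unit in ℤ_13. Expand u iteratively via a_{v+i} = u_i mod 13, u_{i+1} = (u_i − a_{v+i})/13:
  u_0 = 2;  a_3 = 2;  u_1 = (u_0 − 2)/13 = 0
  u_1 = 0;  a_4 = 0;  u_2 = (u_1 − 0)/13 = 0
Digits: (0, 0, 0, 2, 0).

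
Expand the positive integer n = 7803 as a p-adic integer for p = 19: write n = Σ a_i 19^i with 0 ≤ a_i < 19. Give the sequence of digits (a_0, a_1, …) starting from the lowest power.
(a_0, a_1, …) = (13, 11, 2, 1)

Repeated division by 19 gives the digits low-to-high: 7803 = 13 + 11·19^1 + 2·19^2 + 1·19^3. Digit sequence: (13, 11, 2, 1).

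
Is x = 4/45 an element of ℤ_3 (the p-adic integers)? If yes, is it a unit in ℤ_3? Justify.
x ∉ ℤ_3 (v_3(x) = -2 < 0)

ℤ_3 = {x ∈ ℚ_3 : v_3(x) ≥ 0} and ℤ_3^× = {x ∈ ℤ_3 : v_3(x) = 0}. Here v_3(4/45) = v_3(num) − v_3(den) = -2; compare against these criteria.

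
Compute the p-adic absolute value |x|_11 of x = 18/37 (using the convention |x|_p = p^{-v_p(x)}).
|18/37|_11 = 1

Step 1 — compute v_11(x) by factoring powers of 11 out of the numerator and denominator: v_11(18/37) = 0. Step 2 — apply |x|_p = p^{-v_p(x)} = 11^{0} = 1.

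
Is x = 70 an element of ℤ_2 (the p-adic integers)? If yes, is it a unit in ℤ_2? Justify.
x ∈ ℤ_2 but not a unit; v_2(x) = 1 > 0

ℤ_2 = {x ∈ ℚ_2 : v_2(x) ≥ 0} and ℤ_2^× = {x ∈ ℤ_2 : v_2(x) = 0}. Here v_2(70) = v_2(num) − v_2(den) = 1; compare against these criteria.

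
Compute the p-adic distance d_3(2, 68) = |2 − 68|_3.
d_3(2, 68) = 1/3

Step 1 — x − y = 2 − 68 = -66. Step 2 — v_3(-66) = 1 (factor: -66 = −(3^1 · 22); the sign does not affect v_p). Step 3 — |x − y|_3 = 3^{-1} = 1/3.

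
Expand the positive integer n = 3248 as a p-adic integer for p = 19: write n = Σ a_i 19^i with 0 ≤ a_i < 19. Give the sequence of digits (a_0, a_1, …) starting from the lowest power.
(a_0, a_1, …) = (18, 18, 8)

Repeated division by 19 gives the digits low-to-high: 3248 = 18 + 18·19^1 + 8·19^2. Digit sequence: (18, 18, 8).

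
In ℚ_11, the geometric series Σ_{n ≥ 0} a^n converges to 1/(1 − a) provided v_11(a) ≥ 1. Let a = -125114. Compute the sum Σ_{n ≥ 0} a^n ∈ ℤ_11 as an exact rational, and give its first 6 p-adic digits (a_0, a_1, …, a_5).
Σ a^n = 1/(1 − a) = 1/125115;  first 6 digits = (1, 0, 0, 5, 2, 10)

v_11(a) = 3 ≥ 1, so the series converges in ℤ_11 to 1/(1 − a) = 1/(1 − (-125114)) = 1/125115. Expand this rational in ℤ_11: compute digits iteratively via d_i = x_i mod 11, x_{i+1} = (x_i − d_i)/11. The first 6 digits are (1, 0, 0, 5, 2, 10).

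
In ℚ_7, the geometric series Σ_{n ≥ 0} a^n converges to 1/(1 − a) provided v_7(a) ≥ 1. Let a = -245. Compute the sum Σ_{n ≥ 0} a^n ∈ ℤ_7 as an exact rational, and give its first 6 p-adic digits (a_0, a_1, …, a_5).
Σ a^n = 1/(1 − a) = 1/246;  first 6 digits = (1, 0, 2, 6, 3, 3)

v_7(a) = 2 ≥ 1, so the series converges in ℤ_7 to 1/(1 − a) = 1/(1 − (-245)) = 1/246. Expand this rational in ℤ_7: compute digits iteratively via d_i = x_i mod 7, x_{i+1} = (x_i − d_i)/7. The first 6 digits are (1, 0, 2, 6, 3, 3).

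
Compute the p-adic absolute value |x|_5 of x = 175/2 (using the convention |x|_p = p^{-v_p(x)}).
|175/2|_5 = 1/25

Step 1 — compute v_5(x) by factoring powers of 5 out of the numerator and denominator: v_5(175/2) = 2. Step 2 — apply |x|_p = p^{-v_p(x)} = 5^{-2} = 1/25.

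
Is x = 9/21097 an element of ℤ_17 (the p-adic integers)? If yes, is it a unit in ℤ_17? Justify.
x ∉ ℤ_17 (v_17(x) = -2 < 0)

ℤ_17 = {x ∈ ℚ_17 : v_17(x) ≥ 0} and ℤ_17^× = {x ∈ ℤ_17 : v_17(x) = 0}. Here v_17(9/21097) = v_17(num) − v_17(den) = -2; compare against these criteria.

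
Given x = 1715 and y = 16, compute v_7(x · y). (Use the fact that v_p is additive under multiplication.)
v_7(27440) = 3

v_p(x) = 3 (factor: 1715 = 7^3 · 5); v_p(y) = 0 (factor: 16 = 7^0 · 16). Additivity: v_p(xy) = v_p(x) + v_p(y) = 3 + 0 = 3. (Direct check: xy = 27440 = 7^3 · (80).)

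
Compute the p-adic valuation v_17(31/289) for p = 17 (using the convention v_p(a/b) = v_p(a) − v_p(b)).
v_17(31/289) = -2

Factor powers of 17 from the numerator and denominator of the reduced fraction: 31 = 17^0 · 31 and 289 = 17^2 · 1. Apply v_p(a/b) = v_p(a) − v_p(b): v_17(31/289) = 0 − 2 = -2.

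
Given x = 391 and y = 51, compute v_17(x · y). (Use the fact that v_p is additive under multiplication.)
v_17(19941) = 2

v_p(x) = 1 (factor: 391 = 17^1 · 23); v_p(y) = 1 (factor: 51 = 17^1 · 3). Additivity: v_p(xy) = v_p(x) + v_p(y) = 1 + 1 = 2. (Direct check: xy = 19941 = 17^2 · (69).)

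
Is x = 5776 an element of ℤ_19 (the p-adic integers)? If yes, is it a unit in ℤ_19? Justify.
x ∈ ℤ_19 but not a unit; v_19(x) = 2 > 0

ℤ_19 = {x ∈ ℚ_19 : v_19(x) ≥ 0} and ℤ_19^× = {x ∈ ℤ_19 : v_19(x) = 0}. Here v_19(5776) = v_19(num) − v_19(den) = 2; compare against these criteria.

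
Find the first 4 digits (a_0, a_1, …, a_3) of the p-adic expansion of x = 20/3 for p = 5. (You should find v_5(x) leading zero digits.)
(a_0, …, a_3) = (0, 3, 3, 1)

v_5(20/3) = 1, so a_0 = ... = a_0 = 0. Factor out: x = 5^1 · u with u = 4/3 a unit in ℤ_5. Expand u iteratively via a_{v+i} = u_i mod 5, u_{i+1} = (u_i − a_{v+i})/5:
  u_0 = 4/3;  a_1 = 3;  u_1 = (u_0 − 3)/5 = -1/3
  u_1 = -1/3;  a_2 = 3;  u_2 = (u_1 − 3)/5 = -2/3
  u_2 = -2/3;  a_3 = 1;  u_3 = (u_2 − 1)/5 = -1/3
Digits: (0, 3, 3, 1).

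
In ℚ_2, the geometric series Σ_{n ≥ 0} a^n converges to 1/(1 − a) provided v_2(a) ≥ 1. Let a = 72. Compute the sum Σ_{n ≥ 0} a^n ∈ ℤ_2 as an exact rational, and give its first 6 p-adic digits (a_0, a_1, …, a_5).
Σ a^n = 1/(1 − a) = -1/71;  first 6 digits = (1, 0, 0, 1, 0, 0)

v_2(a) = 3 ≥ 1, so the series converges in ℤ_2 to 1/(1 − a) = 1/(1 − 72) = -1/71. Expand this rational in ℤ_2: compute digits iteratively via d_i = x_i mod 2, x_{i+1} = (x_i − d_i)/2. The first 6 digits are (1, 0, 0, 1, 0, 0).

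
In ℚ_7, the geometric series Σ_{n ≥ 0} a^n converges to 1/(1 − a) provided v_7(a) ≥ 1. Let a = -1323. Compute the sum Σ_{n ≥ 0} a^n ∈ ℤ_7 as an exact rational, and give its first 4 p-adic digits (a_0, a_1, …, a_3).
Σ a^n = 1/(1 − a) = 1/1324;  first 4 digits = (1, 0, 1, 3)

v_7(a) = 2 ≥ 1, so the series converges in ℤ_7 to 1/(1 − a) = 1/(1 − (-1323)) = 1/1324. Expand this rational in ℤ_7: compute digits iteratively via d_i = x_i mod 7, x_{i+1} = (x_i − d_i)/7. The first 4 digits are (1, 0, 1, 3).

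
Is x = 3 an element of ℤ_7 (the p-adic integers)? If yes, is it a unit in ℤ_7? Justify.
x ∈ ℤ_7^× (unit); v_7(x) = 0

ℤ_7 = {x ∈ ℚ_7 : v_7(x) ≥ 0} and ℤ_7^× = {x ∈ ℤ_7 : v_7(x) = 0}. Here v_7(3) = v_7(num) − v_7(den) = 0; compare against these criteria.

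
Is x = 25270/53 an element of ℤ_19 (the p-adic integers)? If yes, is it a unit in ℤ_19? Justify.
x ∈ ℤ_19 but not a unit; v_19(x) = 2 > 0

ℤ_19 = {x ∈ ℚ_19 : v_19(x) ≥ 0} and ℤ_19^× = {x ∈ ℤ_19 : v_19(x) = 0}. Here v_19(25270/53) = v_19(num) − v_19(den) = 2; compare against these criteria.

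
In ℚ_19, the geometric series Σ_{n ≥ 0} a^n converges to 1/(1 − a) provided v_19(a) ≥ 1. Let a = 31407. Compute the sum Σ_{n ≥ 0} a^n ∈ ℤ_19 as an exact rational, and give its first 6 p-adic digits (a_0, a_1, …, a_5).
Σ a^n = 1/(1 − a) = -1/31406;  first 6 digits = (1, 0, 11, 4, 7, 18)

v_19(a) = 2 ≥ 1, so the series converges in ℤ_19 to 1/(1 − a) = 1/(1 − 31407) = -1/31406. Expand this rational in ℤ_19: compute digits iteratively via d_i = x_i mod 19, x_{i+1} = (x_i − d_i)/19. The first 6 digits are (1, 0, 11, 4, 7, 18).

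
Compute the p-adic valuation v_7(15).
v_7(15) = 0

v_7(n) is the largest exponent k such that 7^k divides n. Factor out: 15 = 7^0 · 15. (Sign doesn't affect v_p.) So v_7(15) = 0.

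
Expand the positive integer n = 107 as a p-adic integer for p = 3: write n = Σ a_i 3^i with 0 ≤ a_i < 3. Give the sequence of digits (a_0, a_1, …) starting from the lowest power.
(a_0, a_1, …) = (2, 2, 2, 0, 1)

Repeated division by 3 gives the digits low-to-high: 107 = 2 + 2·3^1 + 2·3^2 + 1·3^4. Digit sequence: (2, 2, 2, 0, 1).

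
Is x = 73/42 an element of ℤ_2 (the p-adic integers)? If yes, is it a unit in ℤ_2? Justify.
x ∉ ℤ_2 (v_2(x) = -1 < 0)

ℤ_2 = {x ∈ ℚ_2 : v_2(x) ≥ 0} and ℤ_2^× = {x ∈ ℤ_2 : v_2(x) = 0}. Here v_2(73/42) = v_2(num) − v_2(den) = -1; compare against these criteria.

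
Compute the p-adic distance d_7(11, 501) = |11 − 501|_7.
d_7(11, 501) = 1/49

Step 1 — x − y = 11 − 501 = -490. Step 2 — v_7(-490) = 2 (factor: -490 = −(7^2 · 10); the sign does not affect v_p). Step 3 — |x − y|_7 = 7^{-2} = 1/49.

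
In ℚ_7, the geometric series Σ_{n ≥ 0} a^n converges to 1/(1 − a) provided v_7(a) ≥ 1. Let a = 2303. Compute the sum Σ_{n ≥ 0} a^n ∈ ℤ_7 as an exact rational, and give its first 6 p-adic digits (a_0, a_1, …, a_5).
Σ a^n = 1/(1 − a) = -1/2302;  first 6 digits = (1, 0, 5, 6, 4, 0)

v_7(a) = 2 ≥ 1, so the series converges in ℤ_7 to 1/(1 − a) = 1/(1 − 2303) = -1/2302. Expand this rational in ℤ_7: compute digits iteratively via d_i = x_i mod 7, x_{i+1} = (x_i − d_i)/7. The first 6 digits are (1, 0, 5, 6, 4, 0).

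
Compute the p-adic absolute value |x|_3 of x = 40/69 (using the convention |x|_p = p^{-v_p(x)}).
|40/69|_3 = 3

Step 1 — compute v_3(x) by factoring powers of 3 out of the numerator and denominator: v_3(40/69) = -1. Step 2 — apply |x|_p = p^{-v_p(x)} = 3^{1} = 3.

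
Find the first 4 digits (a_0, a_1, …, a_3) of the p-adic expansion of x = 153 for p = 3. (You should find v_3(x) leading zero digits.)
(a_0, …, a_3) = (0, 0, 2, 2)

v_3(153) = 2, so a_0 = ... = a_1 = 0. Factor out: x = 3^2 · u with u = 17 a unit in ℤ_3. Expand u iteratively via a_{v+i} = u_i mod 3, u_{i+1} = (u_i − a_{v+i})/3:
  u_0 = 17;  a_2 = 2;  u_1 = (u_0 − 2)/3 = 5
  u_1 = 5;  a_3 = 2;  u_2 = (u_1 − 2)/3 = 1
Digits: (0, 0, 2, 2).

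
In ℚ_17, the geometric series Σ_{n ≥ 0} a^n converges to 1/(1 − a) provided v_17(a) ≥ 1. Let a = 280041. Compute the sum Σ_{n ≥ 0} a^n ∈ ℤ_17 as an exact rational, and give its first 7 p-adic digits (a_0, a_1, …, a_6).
Σ a^n = 1/(1 − a) = -1/280040;  first 7 digits = (1, 0, 0, 6, 3, 0, 2)

v_17(a) = 3 ≥ 1, so the series converges in ℤ_17 to 1/(1 − a) = 1/(1 − 280041) = -1/280040. Expand this rational in ℤ_17: compute digits iteratively via d_i = x_i mod 17, x_{i+1} = (x_i − d_i)/17. The first 7 digits are (1, 0, 0, 6, 3, 0, 2).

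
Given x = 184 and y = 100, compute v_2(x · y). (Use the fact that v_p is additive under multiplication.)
v_2(18400) = 5

v_p(x) = 3 (factor: 184 = 2^3 · 23); v_p(y) = 2 (factor: 100 = 2^2 · 25). Additivity: v_p(xy) = v_p(x) + v_p(y) = 3 + 2 = 5. (Direct check: xy = 18400 = 2^5 · (575).)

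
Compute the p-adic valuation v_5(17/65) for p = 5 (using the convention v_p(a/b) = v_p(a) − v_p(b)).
v_5(17/65) = -1

Factor powers of 5 from the numerator and denominator of the reduced fraction: 17 = 5^0 · 17 and 65 = 5^1 · 13. Apply v_p(a/b) = v_p(a) − v_p(b): v_5(17/65) = 0 − 1 = -1.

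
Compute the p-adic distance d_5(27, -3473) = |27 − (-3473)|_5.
d_5(27, -3473) = 1/125

Step 1 — x − y = 27 − (-3473) = 3500. Step 2 — v_5(3500) = 3 (factor: 3500 = (5^3 · 28); the sign does not affect v_p). Step 3 — |x − y|_5 = 5^{-3} = 1/125.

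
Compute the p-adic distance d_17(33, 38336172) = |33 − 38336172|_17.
d_17(33, 38336172) = 1/1419857

Step 1 — x − y = 33 − 38336172 = -38336139. Step 2 — v_17(-38336139) = 5 (factor: -38336139 = −(17^5 · 27); the sign does not affect v_p). Step 3 — |x − y|_17 = 17^{-5} = 1/1419857.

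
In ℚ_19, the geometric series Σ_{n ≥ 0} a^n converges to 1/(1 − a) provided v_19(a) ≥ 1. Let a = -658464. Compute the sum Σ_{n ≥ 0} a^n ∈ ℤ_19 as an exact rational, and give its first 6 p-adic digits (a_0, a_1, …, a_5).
Σ a^n = 1/(1 − a) = 1/658465;  first 6 digits = (1, 0, 0, 18, 13, 18)

v_19(a) = 3 ≥ 1, so the series converges in ℤ_19 to 1/(1 − a) = 1/(1 − (-658464)) = 1/658465. Expand this rational in ℤ_19: compute digits iteratively via d_i = x_i mod 19, x_{i+1} = (x_i − d_i)/19. The first 6 digits are (1, 0, 0, 18, 13, 18).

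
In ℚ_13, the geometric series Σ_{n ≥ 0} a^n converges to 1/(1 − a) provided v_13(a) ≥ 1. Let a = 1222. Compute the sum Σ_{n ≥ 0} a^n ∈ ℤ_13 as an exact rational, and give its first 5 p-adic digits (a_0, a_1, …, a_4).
Σ a^n = 1/(1 − a) = -1/1221;  first 5 digits = (1, 3, 3, 5, 12)

v_13(a) = 1 ≥ 1, so the series converges in ℤ_13 to 1/(1 − a) = 1/(1 − 1222) = -1/1221. Expand this rational in ℤ_13: compute digits iteratively via d_i = x_i mod 13, x_{i+1} = (x_i − d_i)/13. The first 5 digits are (1, 3, 3, 5, 12).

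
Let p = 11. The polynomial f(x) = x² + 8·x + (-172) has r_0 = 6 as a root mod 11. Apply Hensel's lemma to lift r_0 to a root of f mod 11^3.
r_2 = 446 (mod 1331)

Hensel: r_{i+1} = r_i − f(r_i)·(f′(r_i))^{-1} mod 11^{i+2}, f′(x) = 2x + 8. Iterate:
  r_0 = 6 (mod 11)
  r_1 = 83 (mod 121)
  r_2 = 446 (mod 1331)
Final: r = 446 satisfies f(r) ≡ 0 mod 11^3.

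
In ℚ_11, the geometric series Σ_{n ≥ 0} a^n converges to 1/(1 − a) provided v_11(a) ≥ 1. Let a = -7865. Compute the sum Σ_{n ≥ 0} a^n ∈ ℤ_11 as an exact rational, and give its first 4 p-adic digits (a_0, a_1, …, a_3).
Σ a^n = 1/(1 − a) = 1/7866;  first 4 digits = (1, 0, 1, 5)

v_11(a) = 2 ≥ 1, so the series converges in ℤ_11 to 1/(1 − a) = 1/(1 − (-7865)) = 1/7866. Expand this rational in ℤ_11: compute digits iteratively via d_i = x_i mod 11, x_{i+1} = (x_i − d_i)/11. The first 4 digits are (1, 0, 1, 5).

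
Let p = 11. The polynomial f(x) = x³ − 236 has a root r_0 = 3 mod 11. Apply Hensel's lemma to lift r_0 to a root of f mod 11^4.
r_3 = 1763 (mod 14641)

Hensel: r_{i+1} = r_i − f(r_i)/f′(r_i) mod 11^{i+2}, where f′(x) = 3x². Iterate:
  r_0 = 3 (mod 11)
  r_1 = 69 (mod 121)
  r_2 = 432 (mod 1331)
  r_3 = 1763 (mod 14641)
Final: r = 1763 with f(r) ≡ 0 mod 11^4.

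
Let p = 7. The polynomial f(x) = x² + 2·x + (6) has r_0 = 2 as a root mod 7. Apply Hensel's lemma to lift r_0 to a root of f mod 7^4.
r_3 = 996 (mod 2401)

Hensel: r_{i+1} = r_i − f(r_i)·(f′(r_i))^{-1} mod 7^{i+2}, f′(x) = 2x + 2. Iterate:
  r_0 = 2 (mod 7)
  r_1 = 16 (mod 49)
  r_2 = 310 (mod 343)
  r_3 = 996 (mod 2401)
Final: r = 996 satisfies f(r) ≡ 0 mod 7^4.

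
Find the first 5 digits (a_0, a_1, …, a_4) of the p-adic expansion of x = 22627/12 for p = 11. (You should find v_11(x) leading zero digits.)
(a_0, …, a_4) = (0, 0, 0, 6, 6)

v_11(22627/12) = 3, so a_0 = ... = a_2 = 0. Factor out: x = 11^3 · u with u = 17/12 a unit in ℤ_11. Expand u iteratively via a_{v+i} = u_i mod 11, u_{i+1} = (u_i − a_{v+i})/11:
  u_0 = 17/12;  a_3 = 6;  u_1 = (u_0 − 6)/11 = -5/12
  u_1 = -5/12;  a_4 = 6;  u_2 = (u_1 − 6)/11 = -7/12
Digits: (0, 0, 0, 6, 6).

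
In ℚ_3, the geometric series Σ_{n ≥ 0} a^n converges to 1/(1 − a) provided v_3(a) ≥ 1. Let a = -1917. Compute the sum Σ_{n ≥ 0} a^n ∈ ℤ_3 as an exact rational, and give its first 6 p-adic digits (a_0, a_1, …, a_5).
Σ a^n = 1/(1 − a) = 1/1918;  first 6 digits = (1, 0, 0, 1, 0, 1)

v_3(a) = 3 ≥ 1, so the series converges in ℤ_3 to 1/(1 − a) = 1/(1 − (-1917)) = 1/1918. Expand this rational in ℤ_3: compute digits iteratively via d_i = x_i mod 3, x_{i+1} = (x_i − d_i)/3. The first 6 digits are (1, 0, 0, 1, 0, 1).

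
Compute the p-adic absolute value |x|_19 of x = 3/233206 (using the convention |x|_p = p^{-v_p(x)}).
|3/233206|_19 = 6859

Step 1 — compute v_19(x) by factoring powers of 19 out of the numerator and denominator: v_19(3/233206) = -3. Step 2 — apply |x|_p = p^{-v_p(x)} = 19^{3} = 6859.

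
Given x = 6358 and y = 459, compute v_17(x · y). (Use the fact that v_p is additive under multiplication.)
v_17(2918322) = 3

v_p(x) = 2 (factor: 6358 = 17^2 · 22); v_p(y) = 1 (factor: 459 = 17^1 · 27). Additivity: v_p(xy) = v_p(x) + v_p(y) = 2 + 1 = 3. (Direct check: xy = 2918322 = 17^3 · (594).)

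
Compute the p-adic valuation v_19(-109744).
v_19(-109744) = 3

v_19(n) is the largest exponent k such that 19^k divides n. Factor out: -109744 = -19^3 · 16. (Sign doesn't affect v_p.) So v_19(-109744) = 3.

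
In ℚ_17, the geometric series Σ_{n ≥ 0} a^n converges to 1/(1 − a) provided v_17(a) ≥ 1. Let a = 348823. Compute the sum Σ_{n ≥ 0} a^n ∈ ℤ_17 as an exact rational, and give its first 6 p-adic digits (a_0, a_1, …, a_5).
Σ a^n = 1/(1 − a) = -1/348822;  first 6 digits = (1, 0, 0, 3, 4, 0)

v_17(a) = 3 ≥ 1, so the series converges in ℤ_17 to 1/(1 − a) = 1/(1 − 348823) = -1/348822. Expand this rational in ℤ_17: compute digits iteratively via d_i = x_i mod 17, x_{i+1} = (x_i − d_i)/17. The first 6 digits are (1, 0, 0, 3, 4, 0).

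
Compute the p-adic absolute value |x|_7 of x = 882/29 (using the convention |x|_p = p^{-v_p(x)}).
|882/29|_7 = 1/49

Step 1 — compute v_7(x) by factoring powers of 7 out of the numerator and denominator: v_7(882/29) = 2. Step 2 — apply |x|_p = p^{-v_p(x)} = 7^{-2} = 1/49.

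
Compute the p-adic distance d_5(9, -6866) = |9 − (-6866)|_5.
d_5(9, -6866) = 1/625

Step 1 — x − y = 9 − (-6866) = 6875. Step 2 — v_5(6875) = 4 (factor: 6875 = (5^4 · 11); the sign does not affect v_p). Step 3 — |x − y|_5 = 5^{-4} = 1/625.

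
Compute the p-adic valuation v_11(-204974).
v_11(-204974) = 4

v_11(n) is the largest exponent k such that 11^k divides n. Factor out: -204974 = -11^4 · 14. (Sign doesn't affect v_p.) So v_11(-204974) = 4.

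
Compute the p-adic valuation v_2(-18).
v_2(-18) = 1

v_2(n) is the largest exponent k such that 2^k divides n. Factor out: -18 = -2^1 · 9. (Sign doesn't affect v_p.) So v_2(-18) = 1.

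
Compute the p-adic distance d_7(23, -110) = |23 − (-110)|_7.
d_7(23, -110) = 1/7

Step 1 — x − y = 23 − (-110) = 133. Step 2 — v_7(133) = 1 (factor: 133 = (7^1 · 19); the sign does not affect v_p). Step 3 — |x − y|_7 = 7^{-1} = 1/7.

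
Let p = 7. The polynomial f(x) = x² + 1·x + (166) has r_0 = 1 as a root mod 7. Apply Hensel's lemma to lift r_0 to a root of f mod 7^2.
r_1 = 43 (mod 49)

Hensel: r_{i+1} = r_i − f(r_i)·(f′(r_i))^{-1} mod 7^{i+2}, f′(x) = 2x + 1. Iterate:
  r_0 = 1 (mod 7)
  r_1 = 43 (mod 49)
Final: r = 43 satisfies f(r) ≡ 0 mod 7^2.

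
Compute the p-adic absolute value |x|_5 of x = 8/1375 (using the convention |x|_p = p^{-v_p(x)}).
|8/1375|_5 = 125

Step 1 — compute v_5(x) by factoring powers of 5 out of the numerator and denominator: v_5(8/1375) = -3. Step 2 — apply |x|_p = p^{-v_p(x)} = 5^{3} = 125.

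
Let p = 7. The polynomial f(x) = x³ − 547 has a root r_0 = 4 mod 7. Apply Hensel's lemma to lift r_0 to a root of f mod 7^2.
r_1 = 11 (mod 49)

Hensel: r_{i+1} = r_i − f(r_i)/f′(r_i) mod 7^{i+2}, where f′(x) = 3x². Iterate:
  r_0 = 4 (mod 7)
  r_1 = 11 (mod 49)
Final: r = 11 with f(r) ≡ 0 mod 7^2.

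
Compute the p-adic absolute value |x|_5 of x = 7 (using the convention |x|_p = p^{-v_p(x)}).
|7|_5 = 1

Step 1 — compute v_5(x) by factoring powers of 5 out of the numerator and denominator: v_5(7) = 0. Step 2 — apply |x|_p = p^{-v_p(x)} = 5^{0} = 1.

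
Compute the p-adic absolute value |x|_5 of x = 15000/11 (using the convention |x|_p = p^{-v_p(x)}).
|15000/11|_5 = 1/625

Step 1 — compute v_5(x) by factoring powers of 5 out of the numerator and denominator: v_5(15000/11) = 4. Step 2 — apply |x|_p = p^{-v_p(x)} = 5^{-4} = 1/625.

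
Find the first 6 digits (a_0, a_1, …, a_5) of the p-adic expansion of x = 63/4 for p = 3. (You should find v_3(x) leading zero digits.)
(a_0, …, a_5) = (0, 0, 1, 1, 2, 0)

v_3(63/4) = 2, so a_0 = ... = a_1 = 0. Factor out: x = 3^2 · u with u = 7/4 a unit in ℤ_3. Expand u iteratively via a_{v+i} = u_i mod 3, u_{i+1} = (u_i − a_{v+i})/3:
  u_0 = 7/4;  a_2 = 1;  u_1 = (u_0 − 1)/3 = 1/4
  u_1 = 1/4;  a_3 = 1;  u_2 = (u_1 − 1)/3 = -1/4
  u_2 = -1/4;  a_4 = 2;  u_3 = (u_2 − 2)/3 = -3/4
  u_3 = -3/4;  a_5 = 0;  u_4 = (u_3 − 0)/3 = -1/4
Digits: (0, 0, 1, 1, 2, 0).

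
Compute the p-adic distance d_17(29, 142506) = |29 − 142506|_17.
d_17(29, 142506) = 1/4913

Step 1 — x − y = 29 − 142506 = -142477. Step 2 — v_17(-142477) = 3 (factor: -142477 = −(17^3 · 29); the sign does not affect v_p). Step 3 — |x − y|_17 = 17^{-3} = 1/4913.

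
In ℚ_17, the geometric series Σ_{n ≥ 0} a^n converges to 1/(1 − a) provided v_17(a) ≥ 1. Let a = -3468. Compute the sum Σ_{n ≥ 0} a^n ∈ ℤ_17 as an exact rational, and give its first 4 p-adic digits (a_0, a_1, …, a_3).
Σ a^n = 1/(1 − a) = 1/3469;  first 4 digits = (1, 0, 5, 16)

v_17(a) = 2 ≥ 1, so the series converges in ℤ_17 to 1/(1 − a) = 1/(1 − (-3468)) = 1/3469. Expand this rational in ℤ_17: compute digits iteratively via d_i = x_i mod 17, x_{i+1} = (x_i − d_i)/17. The first 4 digits are (1, 0, 5, 16).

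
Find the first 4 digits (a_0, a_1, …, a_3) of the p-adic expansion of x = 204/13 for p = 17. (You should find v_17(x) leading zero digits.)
(a_0, …, a_3) = (0, 14, 11, 15)

v_17(204/13) = 1, so a_0 = ... = a_0 = 0. Factor out: x = 17^1 · u with u = 12/13 a unit in ℤ_17. Expand u iteratively via a_{v+i} = u_i mod 17, u_{i+1} = (u_i − a_{v+i})/17:
  u_0 = 12/13;  a_1 = 14;  u_1 = (u_0 − 14)/17 = -10/13
  u_1 = -10/13;  a_2 = 11;  u_2 = (u_1 − 11)/17 = -9/13
  u_2 = -9/13;  a_3 = 15;  u_3 = (u_2 − 15)/17 = -12/13
Digits: (0, 14, 11, 15).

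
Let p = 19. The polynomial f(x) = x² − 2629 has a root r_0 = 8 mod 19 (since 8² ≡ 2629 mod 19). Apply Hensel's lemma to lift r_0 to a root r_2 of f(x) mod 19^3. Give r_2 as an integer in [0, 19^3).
r_2 = 4207 (mod 6859)

Hensel's recurrence: r_{i+1} = r_i − f(r_i)·(f′(r_i))^{-1} mod 19^{i+2}, with f′(x) = 2x. Iterate:
  r_0 = 8 (mod 19)
  r_1 = 236 (mod 361)
  r_2 = 4207 (mod 6859)
Final: r_2 = 4207, and one checks f(r_2) ≡ 0 mod 19^3.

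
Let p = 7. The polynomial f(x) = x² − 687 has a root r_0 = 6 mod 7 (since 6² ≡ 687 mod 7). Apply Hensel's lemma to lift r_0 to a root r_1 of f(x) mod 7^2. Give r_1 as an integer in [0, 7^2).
r_1 = 48 (mod 49)

Hensel's recurrence: r_{i+1} = r_i − f(r_i)·(f′(r_i))^{-1} mod 7^{i+2}, with f′(x) = 2x. Iterate:
  r_0 = 6 (mod 7)
  r_1 = 48 (mod 49)
Final: r_1 = 48, and one checks f(r_1) ≡ 0 mod 7^2.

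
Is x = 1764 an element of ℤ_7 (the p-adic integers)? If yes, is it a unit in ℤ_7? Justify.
x ∈ ℤ_7 but not a unit; v_7(x) = 2 > 0

ℤ_7 = {x ∈ ℚ_7 : v_7(x) ≥ 0} and ℤ_7^× = {x ∈ ℤ_7 : v_7(x) = 0}. Here v_7(1764) = v_7(num) − v_7(den) = 2; compare against these criteria.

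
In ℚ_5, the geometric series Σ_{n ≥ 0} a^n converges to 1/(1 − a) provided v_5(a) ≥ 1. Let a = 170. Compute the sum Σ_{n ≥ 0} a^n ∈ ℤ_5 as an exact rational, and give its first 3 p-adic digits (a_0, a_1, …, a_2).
Σ a^n = 1/(1 − a) = -1/169;  first 3 digits = (1, 4, 2)

v_5(a) = 1 ≥ 1, so the series converges in ℤ_5 to 1/(1 − a) = 1/(1 − 170) = -1/169. Expand this rational in ℤ_5: compute digits iteratively via d_i = x_i mod 5, x_{i+1} = (x_i − d_i)/5. The first 3 digits are (1, 4, 2).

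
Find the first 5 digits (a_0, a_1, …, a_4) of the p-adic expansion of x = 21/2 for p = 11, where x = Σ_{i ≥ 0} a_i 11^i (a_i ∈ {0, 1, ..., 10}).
(a_0, …, a_4) = (5, 6, 5, 5, 5)

v_11(21/2) = 0 (numerator and denominator both coprime to 11), so x ∈ ℤ_11^×. Compute digits iteratively via a_i = x_i mod 11, x_{i+1} = (x_i − a_i)/11, with x_0 = x:
  x_0 = 21/2;  a_0 = 5;  x_1 = (x_0 − 5)/11 = 1/2
  x_1 = 1/2;  a_1 = 6;  x_2 = (x_1 − 6)/11 = -1/2
  x_2 = -1/2;  a_2 = 5;  x_3 = (x_2 − 5)/11 = -1/2
  x_3 = -1/2;  a_3 = 5;  x_4 = (x_3 − 5)/11 = -1/2
  x_4 = -1/2;  a_4 = 5;  x_5 = (x_4 − 5)/11 = -1/2
Digits: (5, 6, 5, 5, 5).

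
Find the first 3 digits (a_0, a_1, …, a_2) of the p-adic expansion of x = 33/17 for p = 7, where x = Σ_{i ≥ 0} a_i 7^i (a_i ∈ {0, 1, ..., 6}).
(a_0, …, a_2) = (4, 3, 2)

v_7(33/17) = 0 (numerator and denominator both coprime to 7), so x ∈ ℤ_7^×. Compute digits iteratively via a_i = x_i mod 7, x_{i+1} = (x_i − a_i)/7, with x_0 = x:
  x_0 = 33/17;  a_0 = 4;  x_1 = (x_0 − 4)/7 = -5/17
  x_1 = -5/17;  a_1 = 3;  x_2 = (x_1 − 3)/7 = -8/17
  x_2 = -8/17;  a_2 = 2;  x_3 = (x_2 − 2)/7 = -6/17
Digits: (4, 3, 2).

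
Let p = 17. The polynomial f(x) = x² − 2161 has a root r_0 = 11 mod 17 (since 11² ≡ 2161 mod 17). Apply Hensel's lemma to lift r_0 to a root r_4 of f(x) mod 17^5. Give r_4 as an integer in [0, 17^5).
r_4 = 147520 (mod 1419857)

Hensel's recurrence: r_{i+1} = r_i − f(r_i)·(f′(r_i))^{-1} mod 17^{i+2}, with f′(x) = 2x. Iterate:
  r_0 = 11 (mod 17)
  r_1 = 130 (mod 289)
  r_2 = 130 (mod 4913)
  r_3 = 63999 (mod 83521)
  r_4 = 147520 (mod 1419857)
Final: r_4 = 147520, and one checks f(r_4) ≡ 0 mod 17^5.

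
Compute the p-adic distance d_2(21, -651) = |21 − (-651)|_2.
d_2(21, -651) = 1/32

Step 1 — x − y = 21 − (-651) = 672. Step 2 — v_2(672) = 5 (factor: 672 = (2^5 · 21); the sign does not affect v_p). Step 3 — |x − y|_2 = 2^{-5} = 1/32.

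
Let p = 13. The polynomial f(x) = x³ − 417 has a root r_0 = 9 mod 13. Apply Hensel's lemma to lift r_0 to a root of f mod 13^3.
r_2 = 932 (mod 2197)

Hensel: r_{i+1} = r_i − f(r_i)/f′(r_i) mod 13^{i+2}, where f′(x) = 3x². Iterate:
  r_0 = 9 (mod 13)
  r_1 = 87 (mod 169)
  r_2 = 932 (mod 2197)
Final: r = 932 with f(r) ≡ 0 mod 13^3.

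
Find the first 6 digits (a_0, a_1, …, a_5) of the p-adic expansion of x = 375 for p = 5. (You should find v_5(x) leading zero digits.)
(a_0, …, a_5) = (0, 0, 0, 3, 0, 0)

v_5(375) = 3, so a_0 = ... = a_2 = 0. Factor out: x = 5^3 · u with u = 3 a unit in ℤ_5. Expand u iteratively via a_{v+i} = u_i mod 5, u_{i+1} = (u_i − a_{v+i})/5:
  u_0 = 3;  a_3 = 3;  u_1 = (u_0 − 3)/5 = 0
  u_1 = 0;  a_4 = 0;  u_2 = (u_1 − 0)/5 = 0
  u_2 = 0;  a_5 = 0;  u_3 = (u_2 − 0)/5 = 0
Digits: (0, 0, 0, 3, 0, 0).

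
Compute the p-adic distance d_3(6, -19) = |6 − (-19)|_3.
d_3(6, -19) = 1

Step 1 — x − y = 6 − (-19) = 25. Step 2 — v_3(25) = 0 (factor: 25 = (3^0 · 25); the sign does not affect v_p). Step 3 — |x − y|_3 = 3^{0} = 1.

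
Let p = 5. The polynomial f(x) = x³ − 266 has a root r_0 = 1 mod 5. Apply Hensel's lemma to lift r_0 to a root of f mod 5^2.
r_1 = 6 (mod 25)

Hensel: r_{i+1} = r_i − f(r_i)/f′(r_i) mod 5^{i+2}, where f′(x) = 3x². Iterate:
  r_0 = 1 (mod 5)
  r_1 = 6 (mod 25)
Final: r = 6 with f(r) ≡ 0 mod 5^2.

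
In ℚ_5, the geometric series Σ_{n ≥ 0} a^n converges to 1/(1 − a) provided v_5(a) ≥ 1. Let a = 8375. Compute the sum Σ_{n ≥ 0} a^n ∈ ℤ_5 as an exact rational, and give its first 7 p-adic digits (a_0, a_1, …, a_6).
Σ a^n = 1/(1 − a) = -1/8374;  first 7 digits = (1, 0, 0, 2, 3, 2, 4)

v_5(a) = 3 ≥ 1, so the series converges in ℤ_5 to 1/(1 − a) = 1/(1 − 8375) = -1/8374. Expand this rational in ℤ_5: compute digits iteratively via d_i = x_i mod 5, x_{i+1} = (x_i − d_i)/5. The first 7 digits are (1, 0, 0, 2, 3, 2, 4).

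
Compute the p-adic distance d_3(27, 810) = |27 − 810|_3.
d_3(27, 810) = 1/27

Step 1 — x − y = 27 − 810 = -783. Step 2 — v_3(-783) = 3 (factor: -783 = −(3^3 · 29); the sign does not affect v_p). Step 3 — |x − y|_3 = 3^{-3} = 1/27.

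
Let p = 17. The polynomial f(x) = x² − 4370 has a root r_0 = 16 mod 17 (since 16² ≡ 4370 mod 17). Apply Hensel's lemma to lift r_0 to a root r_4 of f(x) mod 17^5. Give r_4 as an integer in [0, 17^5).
r_4 = 784039 (mod 1419857)

Hensel's recurrence: r_{i+1} = r_i − f(r_i)·(f′(r_i))^{-1} mod 17^{i+2}, with f′(x) = 2x. Iterate:
  r_0 = 16 (mod 17)
  r_1 = 271 (mod 289)
  r_2 = 2872 (mod 4913)
  r_3 = 32350 (mod 83521)
  r_4 = 784039 (mod 1419857)
Final: r_4 = 784039, and one checks f(r_4) ≡ 0 mod 17^5.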